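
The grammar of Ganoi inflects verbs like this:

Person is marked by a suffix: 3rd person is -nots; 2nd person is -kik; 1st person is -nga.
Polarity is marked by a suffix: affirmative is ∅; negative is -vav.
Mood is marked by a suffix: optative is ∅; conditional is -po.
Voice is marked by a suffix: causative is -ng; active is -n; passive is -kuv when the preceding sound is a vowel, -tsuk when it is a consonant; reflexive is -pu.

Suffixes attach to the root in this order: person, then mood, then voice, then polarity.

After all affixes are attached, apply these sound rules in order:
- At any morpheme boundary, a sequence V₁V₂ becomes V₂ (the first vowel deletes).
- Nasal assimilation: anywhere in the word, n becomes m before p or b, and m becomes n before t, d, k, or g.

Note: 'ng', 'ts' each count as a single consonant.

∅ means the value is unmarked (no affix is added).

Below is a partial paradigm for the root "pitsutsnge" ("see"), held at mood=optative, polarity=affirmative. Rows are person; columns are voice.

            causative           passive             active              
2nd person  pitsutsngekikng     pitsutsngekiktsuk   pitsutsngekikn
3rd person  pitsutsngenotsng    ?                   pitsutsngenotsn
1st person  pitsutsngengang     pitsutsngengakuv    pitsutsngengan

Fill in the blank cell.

pitsutsngenotstsuk

Attach person 3rd person -nots → pitsutsngenots.
mood = optative: zero marking, form stays pitsutsngenots.
Attach voice passive -tsuk (after consonant 'ts') → pitsutsngenotstsuk.
polarity = affirmative: zero marking, form stays pitsutsngenotstsuk.
Vowel deletion: no change.
Nasal assimilation: no change.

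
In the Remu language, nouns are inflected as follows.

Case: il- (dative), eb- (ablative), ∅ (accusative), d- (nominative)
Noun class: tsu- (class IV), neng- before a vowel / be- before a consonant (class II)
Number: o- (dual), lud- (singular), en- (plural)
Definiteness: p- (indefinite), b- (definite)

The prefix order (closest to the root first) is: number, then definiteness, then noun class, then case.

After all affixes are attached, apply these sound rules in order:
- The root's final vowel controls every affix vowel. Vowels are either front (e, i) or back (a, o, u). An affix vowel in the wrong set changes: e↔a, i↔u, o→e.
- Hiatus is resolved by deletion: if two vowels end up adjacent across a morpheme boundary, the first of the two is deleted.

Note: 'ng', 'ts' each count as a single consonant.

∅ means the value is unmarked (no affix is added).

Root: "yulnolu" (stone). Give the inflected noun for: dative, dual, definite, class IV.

ultsuboyulnolu

Attach number dual o- → oyulnolu.
Attach definiteness definite b- → boyulnolu.
Attach noun class class IV tsu- → tsuboyulnolu.
Attach case dative il- → iltsuboyulnolu.
Apply vowel harmony: iltsuboyulnolu → ultsuboyulnolu.
Vowel deletion: no change.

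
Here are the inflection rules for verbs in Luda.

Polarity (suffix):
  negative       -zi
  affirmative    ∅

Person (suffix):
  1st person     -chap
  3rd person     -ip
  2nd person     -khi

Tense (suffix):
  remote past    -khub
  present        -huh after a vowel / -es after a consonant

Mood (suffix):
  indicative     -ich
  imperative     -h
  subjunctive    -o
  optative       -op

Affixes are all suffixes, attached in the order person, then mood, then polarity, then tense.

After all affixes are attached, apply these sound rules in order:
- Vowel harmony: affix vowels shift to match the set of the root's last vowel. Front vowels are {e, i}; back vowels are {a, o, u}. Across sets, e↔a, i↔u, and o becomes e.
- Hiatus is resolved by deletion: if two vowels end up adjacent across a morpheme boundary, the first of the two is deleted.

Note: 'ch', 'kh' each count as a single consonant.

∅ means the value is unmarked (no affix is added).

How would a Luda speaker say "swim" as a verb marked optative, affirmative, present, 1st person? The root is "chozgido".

Attach person 1st person -chap → chozgidochap.
Attach mood optative -op → chozgidochapop.
polarity = affirmative: zero marking, form stays chozgidochapop.
Attach tense present -es (after consonant 'p') → chozgidochapopes.
Apply vowel harmony: chozgidochapopes → chozgidochapopas.
Vowel deletion: no change.

chozgidochapopas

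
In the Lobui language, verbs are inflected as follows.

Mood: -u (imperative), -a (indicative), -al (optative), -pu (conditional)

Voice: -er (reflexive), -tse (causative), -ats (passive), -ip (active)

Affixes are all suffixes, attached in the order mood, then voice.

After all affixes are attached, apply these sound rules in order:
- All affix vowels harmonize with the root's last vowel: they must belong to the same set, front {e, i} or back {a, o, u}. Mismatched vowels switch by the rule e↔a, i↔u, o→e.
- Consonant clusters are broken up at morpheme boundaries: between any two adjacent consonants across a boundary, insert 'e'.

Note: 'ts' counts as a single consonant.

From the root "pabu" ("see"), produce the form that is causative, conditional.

Attach mood conditional -pu → pabupu.
Attach voice causative -tse → pabuputse.
Apply vowel harmony: pabuputse → pabuputsa.
Epenthesis: no change.

pabuputsa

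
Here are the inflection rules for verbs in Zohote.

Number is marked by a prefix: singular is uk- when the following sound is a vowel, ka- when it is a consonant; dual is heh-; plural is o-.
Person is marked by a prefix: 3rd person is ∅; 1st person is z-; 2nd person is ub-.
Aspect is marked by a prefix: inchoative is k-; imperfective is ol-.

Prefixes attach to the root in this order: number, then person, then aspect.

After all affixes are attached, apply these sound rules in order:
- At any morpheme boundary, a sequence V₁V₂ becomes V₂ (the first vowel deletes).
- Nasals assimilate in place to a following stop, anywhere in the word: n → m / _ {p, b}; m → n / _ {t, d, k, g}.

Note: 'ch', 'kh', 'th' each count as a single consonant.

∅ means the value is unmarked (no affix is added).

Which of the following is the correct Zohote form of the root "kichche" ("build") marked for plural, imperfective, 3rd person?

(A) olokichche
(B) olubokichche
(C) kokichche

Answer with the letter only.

Attach number plural o- → okichche.
person = 3rd person: zero marking, form stays okichche.
Attach aspect imperfective ol- → olokichche.
Vowel deletion: no change.
Nasal assimilation: no change.
So the correct form is olokichche, option (A).
(C) kokichche is wrong: it uses inchoative instead of imperfective for aspect.
(B) olubokichche is wrong: it uses 2nd person instead of 3rd person for person.

A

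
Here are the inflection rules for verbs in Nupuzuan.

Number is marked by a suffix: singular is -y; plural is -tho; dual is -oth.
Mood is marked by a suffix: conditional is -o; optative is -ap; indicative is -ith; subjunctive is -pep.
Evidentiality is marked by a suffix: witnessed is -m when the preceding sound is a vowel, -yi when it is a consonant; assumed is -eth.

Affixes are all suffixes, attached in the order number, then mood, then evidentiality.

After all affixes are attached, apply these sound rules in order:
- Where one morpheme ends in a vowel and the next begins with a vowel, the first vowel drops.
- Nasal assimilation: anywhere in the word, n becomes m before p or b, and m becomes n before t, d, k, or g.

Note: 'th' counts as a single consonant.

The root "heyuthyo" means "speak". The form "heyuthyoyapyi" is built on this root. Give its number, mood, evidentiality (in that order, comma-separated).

Segment: heyuthyo-y-ap-yi.
number: -y → singular.
mood: -ap → optative.
evidentiality: -m/yi → witnessed.

singular, optative, witnessed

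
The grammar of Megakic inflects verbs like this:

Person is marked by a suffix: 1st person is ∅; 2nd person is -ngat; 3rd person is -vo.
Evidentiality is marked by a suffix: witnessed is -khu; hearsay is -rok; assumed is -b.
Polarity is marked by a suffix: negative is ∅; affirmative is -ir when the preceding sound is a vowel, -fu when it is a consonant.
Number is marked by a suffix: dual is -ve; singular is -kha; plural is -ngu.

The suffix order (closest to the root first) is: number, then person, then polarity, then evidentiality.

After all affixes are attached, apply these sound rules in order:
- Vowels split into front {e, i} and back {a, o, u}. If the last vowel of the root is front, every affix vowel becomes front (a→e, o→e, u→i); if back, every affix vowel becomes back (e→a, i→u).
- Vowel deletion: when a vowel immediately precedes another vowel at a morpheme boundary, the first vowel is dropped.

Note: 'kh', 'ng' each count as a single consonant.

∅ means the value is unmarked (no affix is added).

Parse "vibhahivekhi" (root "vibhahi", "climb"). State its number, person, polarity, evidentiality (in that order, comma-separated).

dual, 1st person, negative, witnessed

Segment: vibhahi-ve-khu.
number: -ve → dual.
person: ∅ → 1st person.
polarity: ∅ → negative.
evidentiality: -khu → witnessed.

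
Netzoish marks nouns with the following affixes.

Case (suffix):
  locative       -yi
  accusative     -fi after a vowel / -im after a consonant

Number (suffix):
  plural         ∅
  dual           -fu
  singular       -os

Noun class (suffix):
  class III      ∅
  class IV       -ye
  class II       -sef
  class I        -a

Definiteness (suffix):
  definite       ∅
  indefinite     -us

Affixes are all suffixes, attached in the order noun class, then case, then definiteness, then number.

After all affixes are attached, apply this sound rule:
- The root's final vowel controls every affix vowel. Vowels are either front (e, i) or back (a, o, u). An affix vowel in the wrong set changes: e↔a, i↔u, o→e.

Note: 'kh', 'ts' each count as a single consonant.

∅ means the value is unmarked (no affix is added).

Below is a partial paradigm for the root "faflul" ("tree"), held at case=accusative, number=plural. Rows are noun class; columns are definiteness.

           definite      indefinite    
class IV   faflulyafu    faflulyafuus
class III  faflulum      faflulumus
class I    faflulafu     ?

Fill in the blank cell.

faflulafuus

Attach noun class class I -a → faflula.
Attach case accusative -fi (after vowel 'a') → faflulafi.
Attach definiteness indefinite -us → faflulafius.
number = plural: zero marking, form stays faflulafius.
Apply vowel harmony: faflulafius → faflulafuus.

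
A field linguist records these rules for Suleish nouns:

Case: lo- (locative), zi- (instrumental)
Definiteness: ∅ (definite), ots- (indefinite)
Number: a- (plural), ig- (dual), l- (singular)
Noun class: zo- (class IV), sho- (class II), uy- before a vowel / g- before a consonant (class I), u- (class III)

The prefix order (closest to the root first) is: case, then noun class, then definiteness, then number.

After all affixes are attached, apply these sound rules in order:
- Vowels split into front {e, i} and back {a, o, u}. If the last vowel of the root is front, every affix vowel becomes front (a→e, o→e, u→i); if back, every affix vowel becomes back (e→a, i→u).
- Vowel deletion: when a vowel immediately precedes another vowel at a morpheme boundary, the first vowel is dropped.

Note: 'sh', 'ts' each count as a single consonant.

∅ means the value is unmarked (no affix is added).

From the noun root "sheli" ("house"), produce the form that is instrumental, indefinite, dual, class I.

Attach case instrumental zi- → zisheli.
Attach noun class class I g- (before consonant 'z') → gzisheli.
Attach definiteness indefinite ots- → otsgzisheli.
Attach number dual ig- → igotsgzisheli.
Apply vowel harmony: igotsgzisheli → igetsgzisheli.
Vowel deletion: no change.

igetsgzisheli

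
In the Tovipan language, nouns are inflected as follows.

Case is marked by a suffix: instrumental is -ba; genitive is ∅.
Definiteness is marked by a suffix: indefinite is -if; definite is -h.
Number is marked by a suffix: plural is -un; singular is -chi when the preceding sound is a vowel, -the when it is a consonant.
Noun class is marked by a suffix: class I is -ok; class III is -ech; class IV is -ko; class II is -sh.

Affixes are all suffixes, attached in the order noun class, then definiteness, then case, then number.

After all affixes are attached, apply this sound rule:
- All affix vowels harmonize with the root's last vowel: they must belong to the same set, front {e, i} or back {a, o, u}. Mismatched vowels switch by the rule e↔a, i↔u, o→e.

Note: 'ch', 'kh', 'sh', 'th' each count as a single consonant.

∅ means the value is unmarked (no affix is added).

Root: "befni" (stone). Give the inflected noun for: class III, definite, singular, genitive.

befniechhthe

Attach noun class class III -ech → befniech.
Attach definiteness definite -h → befniechh.
case = genitive: zero marking, form stays befniechh.
Attach number singular -the (after consonant 'h') → befniechhthe.
Vowel harmony: no change.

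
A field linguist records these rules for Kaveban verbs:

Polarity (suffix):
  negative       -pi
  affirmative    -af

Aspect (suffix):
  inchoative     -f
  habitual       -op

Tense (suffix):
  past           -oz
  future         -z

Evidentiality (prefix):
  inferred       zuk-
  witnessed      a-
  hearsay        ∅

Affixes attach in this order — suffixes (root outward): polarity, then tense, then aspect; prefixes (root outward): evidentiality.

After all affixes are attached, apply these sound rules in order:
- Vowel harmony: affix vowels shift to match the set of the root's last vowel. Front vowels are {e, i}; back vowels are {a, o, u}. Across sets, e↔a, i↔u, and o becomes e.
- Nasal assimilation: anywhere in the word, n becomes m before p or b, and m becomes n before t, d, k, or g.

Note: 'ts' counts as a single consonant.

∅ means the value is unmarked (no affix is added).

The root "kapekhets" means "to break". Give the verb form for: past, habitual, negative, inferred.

Attach polarity negative -pi → kapekhetspi.
Attach tense past -oz → kapekhetspioz.
Attach aspect habitual -op → kapekhetspiozop.
Attach evidentiality inferred zuk- → zukkapekhetspiozop.
Apply vowel harmony: zukkapekhetspiozop → zikkapekhetspiezep.
Nasal assimilation: no change.

zikkapekhetspiezep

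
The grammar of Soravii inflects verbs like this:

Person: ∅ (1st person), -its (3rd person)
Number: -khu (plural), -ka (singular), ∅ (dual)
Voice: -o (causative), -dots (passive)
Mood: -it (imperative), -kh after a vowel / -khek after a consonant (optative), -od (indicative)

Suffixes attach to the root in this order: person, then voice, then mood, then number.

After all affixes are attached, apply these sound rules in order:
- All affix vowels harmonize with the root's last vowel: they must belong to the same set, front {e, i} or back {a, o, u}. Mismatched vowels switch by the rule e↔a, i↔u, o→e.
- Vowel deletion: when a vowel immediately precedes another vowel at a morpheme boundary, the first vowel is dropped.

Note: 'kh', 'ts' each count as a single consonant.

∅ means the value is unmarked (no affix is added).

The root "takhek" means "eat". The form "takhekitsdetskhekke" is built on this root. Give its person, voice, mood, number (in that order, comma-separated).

3rd person, passive, optative, singular

Segment: takhek-its-dots-khek-ka.
person: -its → 3rd person.
voice: -dots → passive.
mood: -kh/khek → optative.
number: -ka → singular.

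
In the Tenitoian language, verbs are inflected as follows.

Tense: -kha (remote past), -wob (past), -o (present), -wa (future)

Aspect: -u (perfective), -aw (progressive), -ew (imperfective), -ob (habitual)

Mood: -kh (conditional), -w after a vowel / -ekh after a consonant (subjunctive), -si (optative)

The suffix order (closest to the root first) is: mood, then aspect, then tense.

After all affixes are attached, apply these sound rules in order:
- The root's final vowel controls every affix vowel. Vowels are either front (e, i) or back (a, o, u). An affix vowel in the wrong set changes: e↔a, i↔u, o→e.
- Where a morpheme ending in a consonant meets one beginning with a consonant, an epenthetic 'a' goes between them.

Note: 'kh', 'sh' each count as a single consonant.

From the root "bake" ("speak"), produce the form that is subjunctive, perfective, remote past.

Attach mood subjunctive -w (after vowel 'e') → bakew.
Attach aspect perfective -u → bakewu.
Attach tense remote past -kha → bakewukha.
Apply vowel harmony: bakewukha → bakewikhe.
Epenthesis: no change.

bakewikhe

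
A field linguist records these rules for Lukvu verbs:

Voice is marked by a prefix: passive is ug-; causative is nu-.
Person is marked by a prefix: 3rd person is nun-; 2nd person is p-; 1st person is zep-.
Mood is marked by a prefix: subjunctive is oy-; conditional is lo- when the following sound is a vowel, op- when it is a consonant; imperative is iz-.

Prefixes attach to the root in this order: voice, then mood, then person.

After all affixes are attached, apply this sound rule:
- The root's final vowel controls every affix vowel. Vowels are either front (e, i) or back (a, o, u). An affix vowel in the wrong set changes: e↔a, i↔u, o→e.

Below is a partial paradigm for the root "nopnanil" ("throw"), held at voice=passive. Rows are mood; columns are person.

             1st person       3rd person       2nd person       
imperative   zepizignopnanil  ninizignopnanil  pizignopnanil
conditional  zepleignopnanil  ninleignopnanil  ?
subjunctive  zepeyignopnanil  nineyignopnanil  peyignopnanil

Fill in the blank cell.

Attach voice passive ug- → ugnopnanil.
Attach mood conditional lo- (before vowel 'u') → lougnopnanil.
Attach person 2nd person p- → plougnopnanil.
Apply vowel harmony: plougnopnanil → pleignopnanil.

pleignopnanil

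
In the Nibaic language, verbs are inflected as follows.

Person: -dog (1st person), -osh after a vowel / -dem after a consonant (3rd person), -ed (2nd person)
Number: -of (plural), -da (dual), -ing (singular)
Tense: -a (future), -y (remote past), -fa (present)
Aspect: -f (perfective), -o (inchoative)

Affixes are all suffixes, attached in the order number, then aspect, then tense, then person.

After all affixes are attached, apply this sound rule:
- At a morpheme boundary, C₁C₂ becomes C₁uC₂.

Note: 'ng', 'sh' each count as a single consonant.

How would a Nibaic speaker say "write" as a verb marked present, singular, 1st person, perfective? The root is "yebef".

Attach number singular -ing → yebefing.
Attach aspect perfective -f → yebefingf.
Attach tense present -fa → yebefingffa.
Attach person 1st person -dog → yebefingffadog.
Apply epenthesis: yebefingffadog → yebefingufufadog.

yebefingufufadog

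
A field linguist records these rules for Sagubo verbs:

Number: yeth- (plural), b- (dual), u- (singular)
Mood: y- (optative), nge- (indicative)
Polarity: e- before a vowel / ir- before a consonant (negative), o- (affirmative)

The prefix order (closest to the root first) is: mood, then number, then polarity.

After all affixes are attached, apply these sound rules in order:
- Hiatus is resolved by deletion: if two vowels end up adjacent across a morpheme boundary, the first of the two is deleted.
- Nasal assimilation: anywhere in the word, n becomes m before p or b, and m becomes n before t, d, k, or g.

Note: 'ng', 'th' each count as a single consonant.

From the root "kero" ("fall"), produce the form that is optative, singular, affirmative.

uykero

Attach mood optative y- → ykero.
Attach number singular u- → uykero.
Attach polarity affirmative o- → ouykero.
Apply vowel deletion: ouykero → uykero.
Nasal assimilation: no change.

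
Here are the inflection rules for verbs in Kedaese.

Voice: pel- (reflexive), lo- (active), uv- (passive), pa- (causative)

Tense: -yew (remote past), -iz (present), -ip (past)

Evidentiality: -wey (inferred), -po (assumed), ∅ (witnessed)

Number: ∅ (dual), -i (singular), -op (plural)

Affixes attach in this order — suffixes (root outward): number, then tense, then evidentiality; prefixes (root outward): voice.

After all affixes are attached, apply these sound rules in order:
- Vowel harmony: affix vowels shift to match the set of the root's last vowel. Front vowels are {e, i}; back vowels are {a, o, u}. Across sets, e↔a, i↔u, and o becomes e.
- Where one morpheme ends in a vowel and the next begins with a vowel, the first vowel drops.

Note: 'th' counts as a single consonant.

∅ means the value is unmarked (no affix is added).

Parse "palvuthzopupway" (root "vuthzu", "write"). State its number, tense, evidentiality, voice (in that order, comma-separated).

plural, past, inferred, reflexive

Segment: pel-vuthzu-op-ip-wey.
number: -op → plural.
tense: -ip → past.
evidentiality: -wey → inferred.
voice: pel- → reflexive.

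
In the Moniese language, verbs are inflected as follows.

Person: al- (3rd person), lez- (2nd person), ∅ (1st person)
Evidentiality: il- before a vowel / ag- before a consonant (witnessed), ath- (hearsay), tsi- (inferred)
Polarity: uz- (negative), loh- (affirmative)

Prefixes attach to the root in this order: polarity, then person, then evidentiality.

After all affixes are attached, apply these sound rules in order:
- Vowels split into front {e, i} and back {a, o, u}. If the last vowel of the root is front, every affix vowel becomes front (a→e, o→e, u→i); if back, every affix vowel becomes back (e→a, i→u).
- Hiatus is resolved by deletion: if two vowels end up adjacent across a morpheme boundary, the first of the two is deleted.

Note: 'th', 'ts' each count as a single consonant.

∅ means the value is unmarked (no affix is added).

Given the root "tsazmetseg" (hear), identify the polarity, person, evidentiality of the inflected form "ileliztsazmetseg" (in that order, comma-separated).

negative, 3rd person, witnessed

Segment: il-al-uz-tsazmetseg.
polarity: uz- → negative.
person: al- → 3rd person.
evidentiality: il/ag- → witnessed.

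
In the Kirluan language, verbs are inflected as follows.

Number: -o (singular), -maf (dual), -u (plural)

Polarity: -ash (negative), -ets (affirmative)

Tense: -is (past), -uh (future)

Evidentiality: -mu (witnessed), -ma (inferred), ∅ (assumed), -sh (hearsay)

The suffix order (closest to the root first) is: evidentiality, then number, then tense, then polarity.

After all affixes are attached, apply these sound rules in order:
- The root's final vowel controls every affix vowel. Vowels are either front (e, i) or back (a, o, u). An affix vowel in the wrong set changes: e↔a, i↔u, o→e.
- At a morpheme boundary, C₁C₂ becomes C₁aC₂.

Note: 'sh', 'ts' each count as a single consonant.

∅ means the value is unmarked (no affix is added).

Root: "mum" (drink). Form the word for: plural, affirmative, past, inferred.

mumamauusats

Attach evidentiality inferred -ma → mumma.
Attach number plural -u → mummau.
Attach tense past -is → mummauis.
Attach polarity affirmative -ets → mummauisets.
Apply vowel harmony: mummauisets → mummauusats.
Apply epenthesis: mummauusats → mumamauusats.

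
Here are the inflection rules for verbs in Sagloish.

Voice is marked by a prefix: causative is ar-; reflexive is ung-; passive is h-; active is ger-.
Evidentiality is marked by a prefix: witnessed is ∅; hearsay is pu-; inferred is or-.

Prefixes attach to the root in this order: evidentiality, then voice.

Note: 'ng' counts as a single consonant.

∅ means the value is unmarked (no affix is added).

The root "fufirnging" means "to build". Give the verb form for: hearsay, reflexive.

ungpufufirnging

Attach evidentiality hearsay pu- → pufufirnging.
Attach voice reflexive ung- → ungpufufirnging.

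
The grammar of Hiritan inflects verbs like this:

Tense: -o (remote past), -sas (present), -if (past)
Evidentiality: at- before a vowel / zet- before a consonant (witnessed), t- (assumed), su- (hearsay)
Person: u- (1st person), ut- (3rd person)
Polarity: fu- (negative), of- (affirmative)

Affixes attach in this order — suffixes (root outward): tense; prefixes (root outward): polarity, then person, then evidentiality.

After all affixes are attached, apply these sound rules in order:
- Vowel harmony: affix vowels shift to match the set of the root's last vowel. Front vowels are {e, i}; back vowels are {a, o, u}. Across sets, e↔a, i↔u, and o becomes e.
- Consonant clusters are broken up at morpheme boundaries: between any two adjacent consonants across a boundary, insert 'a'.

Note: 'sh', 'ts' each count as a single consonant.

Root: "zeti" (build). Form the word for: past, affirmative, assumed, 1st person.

tiefazetiif

Attach polarity affirmative of- → ofzeti.
Attach person 1st person u- → uofzeti.
Attach evidentiality assumed t- → tuofzeti.
Attach tense past -if → tuofzetiif.
Apply vowel harmony: tuofzetiif → tiefzetiif.
Apply epenthesis: tiefzetiif → tiefazetiif.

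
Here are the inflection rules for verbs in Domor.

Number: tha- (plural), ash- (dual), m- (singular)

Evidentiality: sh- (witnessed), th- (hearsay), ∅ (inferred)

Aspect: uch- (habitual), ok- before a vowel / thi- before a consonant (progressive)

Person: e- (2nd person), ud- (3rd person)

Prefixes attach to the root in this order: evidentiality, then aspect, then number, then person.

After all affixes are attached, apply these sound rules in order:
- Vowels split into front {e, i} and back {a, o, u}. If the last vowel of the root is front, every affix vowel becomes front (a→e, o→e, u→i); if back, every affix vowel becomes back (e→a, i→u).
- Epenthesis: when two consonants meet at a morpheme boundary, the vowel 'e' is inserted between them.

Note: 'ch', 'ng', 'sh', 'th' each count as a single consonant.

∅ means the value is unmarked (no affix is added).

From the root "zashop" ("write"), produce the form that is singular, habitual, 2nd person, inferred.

evidentiality = inferred: zero marking, form stays zashop.
Attach aspect habitual uch- → uchzashop.
Attach number singular m- → muchzashop.
Attach person 2nd person e- → emuchzashop.
Apply vowel harmony: emuchzashop → amuchzashop.
Apply epenthesis: amuchzashop → amuchezashop.

amuchezashop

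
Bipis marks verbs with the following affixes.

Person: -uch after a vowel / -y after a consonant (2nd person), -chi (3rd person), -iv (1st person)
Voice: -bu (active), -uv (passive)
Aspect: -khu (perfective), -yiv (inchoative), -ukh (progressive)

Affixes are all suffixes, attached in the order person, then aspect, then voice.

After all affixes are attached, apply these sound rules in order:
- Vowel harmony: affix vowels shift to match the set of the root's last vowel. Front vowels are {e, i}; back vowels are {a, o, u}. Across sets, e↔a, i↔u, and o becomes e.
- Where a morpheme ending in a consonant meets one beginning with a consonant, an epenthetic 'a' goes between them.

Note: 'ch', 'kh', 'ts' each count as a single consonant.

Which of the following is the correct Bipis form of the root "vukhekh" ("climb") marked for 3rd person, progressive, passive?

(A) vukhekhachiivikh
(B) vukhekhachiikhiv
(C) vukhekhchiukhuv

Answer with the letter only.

Attach person 3rd person -chi → vukhekhchi.
Attach aspect progressive -ukh → vukhekhchiukh.
Attach voice passive -uv → vukhekhchiukhuv.
Apply vowel harmony: vukhekhchiukhuv → vukhekhchiikhiv.
Apply epenthesis: vukhekhchiikhiv → vukhekhachiikhiv.
So the correct form is vukhekhachiikhiv, option (B).
(C) vukhekhchiukhuv is wrong: it fails to apply the sound rule(s).
(A) vukhekhachiivikh is wrong: it has the affixes in the wrong order.

B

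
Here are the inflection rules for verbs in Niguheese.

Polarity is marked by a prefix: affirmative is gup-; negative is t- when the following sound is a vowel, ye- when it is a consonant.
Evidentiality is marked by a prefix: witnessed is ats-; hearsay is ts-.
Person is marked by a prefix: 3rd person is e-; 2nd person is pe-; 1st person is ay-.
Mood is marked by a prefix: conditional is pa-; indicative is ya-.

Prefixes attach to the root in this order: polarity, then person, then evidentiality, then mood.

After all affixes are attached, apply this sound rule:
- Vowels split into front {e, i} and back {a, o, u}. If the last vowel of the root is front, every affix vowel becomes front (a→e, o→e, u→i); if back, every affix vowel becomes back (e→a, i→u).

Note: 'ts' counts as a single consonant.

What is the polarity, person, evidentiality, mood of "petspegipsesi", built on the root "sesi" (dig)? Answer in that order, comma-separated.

affirmative, 2nd person, hearsay, conditional

Segment: pa-ts-pe-gup-sesi.
polarity: gup- → affirmative.
person: pe- → 2nd person.
evidentiality: ts- → hearsay.
mood: pa- → conditional.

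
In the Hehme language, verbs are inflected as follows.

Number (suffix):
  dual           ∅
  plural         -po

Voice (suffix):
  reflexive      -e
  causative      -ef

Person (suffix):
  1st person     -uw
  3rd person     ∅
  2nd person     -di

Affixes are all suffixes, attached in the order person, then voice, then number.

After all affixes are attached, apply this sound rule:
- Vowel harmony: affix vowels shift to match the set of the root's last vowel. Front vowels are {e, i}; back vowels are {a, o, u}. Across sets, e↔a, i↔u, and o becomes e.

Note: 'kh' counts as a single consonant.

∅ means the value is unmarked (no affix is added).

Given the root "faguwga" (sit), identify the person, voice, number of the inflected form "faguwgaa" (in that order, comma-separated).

3rd person, reflexive, dual

Segment: faguwga-e.
person: ∅ → 3rd person.
voice: -e → reflexive.
number: ∅ → dual.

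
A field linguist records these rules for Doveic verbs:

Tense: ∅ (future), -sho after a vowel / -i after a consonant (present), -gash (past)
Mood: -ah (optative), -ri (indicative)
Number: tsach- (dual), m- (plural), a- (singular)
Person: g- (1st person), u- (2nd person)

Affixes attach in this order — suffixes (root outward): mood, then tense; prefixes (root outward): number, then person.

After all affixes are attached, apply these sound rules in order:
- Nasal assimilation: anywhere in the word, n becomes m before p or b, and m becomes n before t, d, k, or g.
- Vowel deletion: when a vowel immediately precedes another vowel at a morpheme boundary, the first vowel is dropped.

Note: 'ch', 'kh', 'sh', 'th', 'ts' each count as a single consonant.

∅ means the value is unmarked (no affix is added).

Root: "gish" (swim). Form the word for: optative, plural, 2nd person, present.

Attach mood optative -ah → gishah.
Attach number plural m- → mgishah.
Attach tense present -i (after consonant 'h') → mgishahi.
Attach person 2nd person u- → umgishahi.
Apply nasal assimilation: umgishahi → ungishahi.
Vowel deletion: no change.

ungishahi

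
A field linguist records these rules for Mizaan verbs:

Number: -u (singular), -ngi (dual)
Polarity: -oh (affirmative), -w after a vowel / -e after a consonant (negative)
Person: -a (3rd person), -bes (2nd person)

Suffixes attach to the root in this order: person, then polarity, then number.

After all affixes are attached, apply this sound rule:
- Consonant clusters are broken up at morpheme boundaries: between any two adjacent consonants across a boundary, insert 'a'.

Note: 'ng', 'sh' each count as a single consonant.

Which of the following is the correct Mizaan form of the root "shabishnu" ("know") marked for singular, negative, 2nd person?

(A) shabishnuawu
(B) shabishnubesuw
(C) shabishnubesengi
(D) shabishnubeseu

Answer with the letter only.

Attach person 2nd person -bes → shabishnubes.
Attach polarity negative -e (after consonant 's') → shabishnubese.
Attach number singular -u → shabishnubeseu.
Epenthesis: no change.
So the correct form is shabishnubeseu, option (D).
(A) shabishnuawu is wrong: it uses 3rd person instead of 2nd person for person.
(B) shabishnubesuw is wrong: it has the affixes in the wrong order.
(C) shabishnubesengi is wrong: it uses dual instead of singular for number.

D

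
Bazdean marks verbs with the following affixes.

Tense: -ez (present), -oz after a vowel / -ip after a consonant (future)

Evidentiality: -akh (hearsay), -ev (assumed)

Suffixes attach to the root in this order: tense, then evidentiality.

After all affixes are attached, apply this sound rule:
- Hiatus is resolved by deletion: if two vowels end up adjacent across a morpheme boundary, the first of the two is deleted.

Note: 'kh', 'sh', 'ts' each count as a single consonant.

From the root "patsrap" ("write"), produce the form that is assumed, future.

patsrapipev

Attach tense future -ip (after consonant 'p') → patsrapip.
Attach evidentiality assumed -ev → patsrapipev.
Vowel deletion: no change.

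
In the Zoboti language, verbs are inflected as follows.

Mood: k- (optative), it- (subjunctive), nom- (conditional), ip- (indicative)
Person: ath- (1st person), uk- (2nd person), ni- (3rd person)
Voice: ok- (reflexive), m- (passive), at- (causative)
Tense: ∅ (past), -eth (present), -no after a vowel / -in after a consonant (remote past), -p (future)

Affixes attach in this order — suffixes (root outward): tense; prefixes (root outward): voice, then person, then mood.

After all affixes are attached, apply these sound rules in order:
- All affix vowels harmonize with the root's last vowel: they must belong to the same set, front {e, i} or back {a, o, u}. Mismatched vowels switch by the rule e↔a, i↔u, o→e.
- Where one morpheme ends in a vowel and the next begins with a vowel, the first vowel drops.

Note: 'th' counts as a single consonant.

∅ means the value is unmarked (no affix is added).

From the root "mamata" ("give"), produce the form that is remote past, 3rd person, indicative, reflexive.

Attach voice reflexive ok- → okmamata.
Attach person 3rd person ni- → niokmamata.
Attach tense remote past -no (after vowel 'a') → niokmamatano.
Attach mood indicative ip- → ipniokmamatano.
Apply vowel harmony: ipniokmamatano → upnuokmamatano.
Apply vowel deletion: upnuokmamatano → upnokmamatano.

upnokmamatano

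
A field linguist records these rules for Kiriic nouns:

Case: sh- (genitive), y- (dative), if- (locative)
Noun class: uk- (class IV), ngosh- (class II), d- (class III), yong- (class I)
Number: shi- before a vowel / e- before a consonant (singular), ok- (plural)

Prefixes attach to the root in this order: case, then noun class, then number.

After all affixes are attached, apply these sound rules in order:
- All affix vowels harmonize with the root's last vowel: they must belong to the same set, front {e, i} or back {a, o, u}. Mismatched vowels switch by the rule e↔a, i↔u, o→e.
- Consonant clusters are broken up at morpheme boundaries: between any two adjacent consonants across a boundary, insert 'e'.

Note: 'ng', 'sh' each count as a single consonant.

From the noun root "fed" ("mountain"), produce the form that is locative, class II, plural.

ekengeshifefed

Attach case locative if- → iffed.
Attach noun class class II ngosh- → ngoshiffed.
Attach number plural ok- → okngoshiffed.
Apply vowel harmony: okngoshiffed → ekngeshiffed.
Apply epenthesis: ekngeshiffed → ekengeshifefed.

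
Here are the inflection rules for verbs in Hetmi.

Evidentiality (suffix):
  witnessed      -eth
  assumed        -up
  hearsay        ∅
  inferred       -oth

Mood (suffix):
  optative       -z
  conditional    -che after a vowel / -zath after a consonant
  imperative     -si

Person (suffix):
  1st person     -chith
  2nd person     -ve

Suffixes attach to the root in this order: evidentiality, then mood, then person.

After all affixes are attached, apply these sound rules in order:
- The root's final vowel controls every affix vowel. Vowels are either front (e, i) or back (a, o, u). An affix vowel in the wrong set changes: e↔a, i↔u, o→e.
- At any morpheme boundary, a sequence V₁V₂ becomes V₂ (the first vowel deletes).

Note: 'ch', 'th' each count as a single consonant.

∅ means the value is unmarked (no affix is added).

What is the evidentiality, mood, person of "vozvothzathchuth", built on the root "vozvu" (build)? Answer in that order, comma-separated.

Segment: vozvu-oth-zath-chith.
evidentiality: -oth → inferred.
mood: -che/zath → conditional.
person: -chith → 1st person.

inferred, conditional, 1st person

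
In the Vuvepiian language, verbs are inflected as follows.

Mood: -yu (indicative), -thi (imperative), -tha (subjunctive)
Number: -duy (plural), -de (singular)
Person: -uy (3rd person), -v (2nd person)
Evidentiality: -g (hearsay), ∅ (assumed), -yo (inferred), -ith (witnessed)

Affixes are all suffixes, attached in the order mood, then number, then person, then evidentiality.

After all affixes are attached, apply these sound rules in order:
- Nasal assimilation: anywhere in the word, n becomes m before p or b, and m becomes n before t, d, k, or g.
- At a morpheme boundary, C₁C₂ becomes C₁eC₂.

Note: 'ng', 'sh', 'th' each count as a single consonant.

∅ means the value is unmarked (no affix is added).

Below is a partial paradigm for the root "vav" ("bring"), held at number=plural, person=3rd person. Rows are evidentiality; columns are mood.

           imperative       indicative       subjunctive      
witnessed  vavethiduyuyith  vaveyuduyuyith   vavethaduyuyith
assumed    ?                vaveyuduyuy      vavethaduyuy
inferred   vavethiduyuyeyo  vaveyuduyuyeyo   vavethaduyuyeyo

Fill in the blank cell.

Attach mood imperative -thi → vavthi.
Attach number plural -duy → vavthiduy.
Attach person 3rd person -uy → vavthiduyuy.
evidentiality = assumed: zero marking, form stays vavthiduyuy.
Nasal assimilation: no change.
Apply epenthesis: vavthiduyuy → vavethiduyuy.

vavethiduyuy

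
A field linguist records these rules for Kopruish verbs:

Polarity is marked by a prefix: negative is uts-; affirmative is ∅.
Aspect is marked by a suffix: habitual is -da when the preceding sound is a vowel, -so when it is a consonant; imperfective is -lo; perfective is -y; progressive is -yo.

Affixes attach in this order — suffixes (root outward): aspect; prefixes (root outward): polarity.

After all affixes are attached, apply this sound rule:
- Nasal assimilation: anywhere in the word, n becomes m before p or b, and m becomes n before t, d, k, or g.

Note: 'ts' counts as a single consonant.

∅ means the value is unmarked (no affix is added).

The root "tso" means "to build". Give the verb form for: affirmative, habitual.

tsoda

polarity = affirmative: zero marking, form stays tso.
Attach aspect habitual -da (after vowel 'o') → tsoda.
Nasal assimilation: no change.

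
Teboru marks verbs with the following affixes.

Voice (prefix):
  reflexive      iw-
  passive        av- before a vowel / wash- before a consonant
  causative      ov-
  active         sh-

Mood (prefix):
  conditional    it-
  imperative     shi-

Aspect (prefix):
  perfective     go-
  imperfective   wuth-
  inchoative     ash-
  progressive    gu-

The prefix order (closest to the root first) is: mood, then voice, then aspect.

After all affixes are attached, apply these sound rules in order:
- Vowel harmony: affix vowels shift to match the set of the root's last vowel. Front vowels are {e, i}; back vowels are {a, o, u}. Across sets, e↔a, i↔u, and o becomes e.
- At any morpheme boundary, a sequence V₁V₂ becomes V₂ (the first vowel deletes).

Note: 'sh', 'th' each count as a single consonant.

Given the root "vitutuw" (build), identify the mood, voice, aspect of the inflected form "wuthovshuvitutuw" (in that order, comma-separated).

Segment: wuth-ov-shi-vitutuw.
mood: shi- → imperative.
voice: ov- → causative.
aspect: wuth- → imperfective.

imperative, causative, imperfective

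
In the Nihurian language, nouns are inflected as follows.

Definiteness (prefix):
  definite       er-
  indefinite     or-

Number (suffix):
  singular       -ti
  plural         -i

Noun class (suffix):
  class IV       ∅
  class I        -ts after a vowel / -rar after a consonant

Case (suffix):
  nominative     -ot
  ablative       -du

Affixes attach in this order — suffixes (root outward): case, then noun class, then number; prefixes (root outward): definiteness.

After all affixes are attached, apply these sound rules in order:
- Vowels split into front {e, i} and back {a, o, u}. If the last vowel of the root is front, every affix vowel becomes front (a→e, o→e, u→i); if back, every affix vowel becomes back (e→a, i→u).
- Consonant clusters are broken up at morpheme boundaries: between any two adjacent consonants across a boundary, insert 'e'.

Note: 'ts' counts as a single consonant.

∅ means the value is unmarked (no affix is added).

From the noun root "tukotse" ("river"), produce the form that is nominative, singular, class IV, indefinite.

Attach case nominative -ot → tukotseot.
noun class = class IV: zero marking, form stays tukotseot.
Attach number singular -ti → tukotseotti.
Attach definiteness indefinite or- → ortukotseotti.
Apply vowel harmony: ortukotseotti → ertukotseetti.
Apply epenthesis: ertukotseetti → eretukotseeteti.

eretukotseeteti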